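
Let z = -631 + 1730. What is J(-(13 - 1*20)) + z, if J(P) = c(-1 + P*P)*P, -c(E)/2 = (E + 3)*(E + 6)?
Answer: -37457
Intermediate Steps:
c(E) = -2*(3 + E)*(6 + E) (c(E) = -2*(E + 3)*(E + 6) = -2*(3 + E)*(6 + E))
J(P) = P*(-18 - 18*P² - 2*(-1 + P²)²) (J(P) = (-36 - 18*(-1 + P*P) - 2*(-1 + P*P)²)*P = (-36 - 18*(-1 + P²) - 2*(-1 + P²)²)*P = (-36 + (18 - 18*P²) - 2*(-1 + P²)²)*P = (-18 - 18*P² - 2*(-1 + P²)²)*P = P*(-18 - 18*P² - 2*(-1 + P²)²))
z = 1099
J(-(13 - 1*20)) + z = 2*(-(13 - 1*20))*(-10 - (-(13 - 1*20))⁴ - 7*(13 - 1*20)²) + 1099 = 2*(-(13 - 20))*(-10 - (-(13 - 20))⁴ - 7*(13 - 20)²) + 1099 = 2*(-1*(-7))*(-10 - (-1*(-7))⁴ - 7*(-1*(-7))²) + 1099 = 2*7*(-10 - 1*7⁴ - 7*7²) + 1099 = 2*7*(-10 - 1*2401 - 7*49) + 1099 = 2*7*(-10 - 2401 - 343) + 1099 = 2*7*(-2754) + 1099 = -38556 + 1099 = -37457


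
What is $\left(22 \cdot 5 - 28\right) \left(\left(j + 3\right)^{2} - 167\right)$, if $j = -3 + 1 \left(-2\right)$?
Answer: $-13366$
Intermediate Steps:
$j = -5$ ($j = -3 - 2 = -5$)
$\left(22 \cdot 5 - 28\right) \left(\left(j + 3\right)^{2} - 167\right) = \left(22 \cdot 5 - 28\right) \left(\left(-5 + 3\right)^{2} - 167\right) = \left(110 - 28\right) \left(\left(-2\right)^{2} - 167\right) = 82 \left(4 - 167\right) = 82 \left(-163\right) = -13366$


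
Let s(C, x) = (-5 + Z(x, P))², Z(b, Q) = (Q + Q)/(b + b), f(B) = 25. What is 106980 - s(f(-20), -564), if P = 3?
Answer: 3780215639/35344 ≈ 1.0696e+5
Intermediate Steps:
Z(b, Q) = Q/b (Z(b, Q) = (2*Q)/((2*b)) = (2*Q)*(1/(2*b)) = Q/b)
s(C, x) = (-5 + 3/x)²
106980 - s(f(-20), -564) = 106980 - (-3 + 5*(-564))²/(-564)² = 106980 - (-3 - 2820)²/318096 = 106980 - (-2823)²/318096 = 106980 - 7969329/318096 = 106980 - 1*885481/35344 = 106980 - 885481/35344 = 3780215639/35344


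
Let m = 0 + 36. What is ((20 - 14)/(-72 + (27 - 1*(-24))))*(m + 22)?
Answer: -116/7 ≈ -16.571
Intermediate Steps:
m = 36
((20 - 14)/(-72 + (27 - 1*(-24))))*(m + 22) = ((20 - 14)/(-72 + (27 - 1*(-24))))*(36 + 22) = (6/(-72 + (27 + 24)))*58 = (6/(-72 + 51))*58 = (6/(-21))*58 = (6*(-1/21))*58 = -2/7*58 = -116/7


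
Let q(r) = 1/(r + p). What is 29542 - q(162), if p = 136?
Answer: 8803515/298 ≈ 29542.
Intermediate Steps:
q(r) = 1/(136 + r) (q(r) = 1/(r + 136) = 1/(136 + r))
29542 - q(162) = 29542 - 1/(136 + 162) = 29542 - 1/298 = 8803515/298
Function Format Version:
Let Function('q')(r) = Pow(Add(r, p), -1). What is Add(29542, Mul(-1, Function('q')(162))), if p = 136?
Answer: Rational(8803515, 298) ≈ 29542.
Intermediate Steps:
Function('q')(r) = Pow(Add(136, r), -1) (Function('q')(r) = Pow(Add(r, 136), -1) = Pow(Add(136, r), -1))
Add(29542, Mul(-1, Function('q')(162))) = Add(29542, Mul(-1, Pow(Add(136, 162), -1))) = Add(29542, Mul(-1, Pow(298, -1))) = Add(29542, Mul(-1, Rational(1, 298))) = Add(29542, Rational(-1, 298)) = Rational(8803515, 298)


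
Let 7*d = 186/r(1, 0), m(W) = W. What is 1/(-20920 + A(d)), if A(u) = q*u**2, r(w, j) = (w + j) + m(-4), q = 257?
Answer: -49/37172 ≈ -0.0013182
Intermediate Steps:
r(w, j) = -4 + j + w (r(w, j) = (w + j) - 4 = (j + w) - 4 = -4 + j + w)
d = -62/7 (d = (186/(-4 + 0 + 1))/7 = (186/(-3))/7 = (186*(-1/3))/7 = (1/7)*(-62) = -62/7 ≈ -8.8571)
A(u) = 257*u**2
1/(-20920 + A(d)) = 1/(-20920 + 257*(-62/7)**2) = 1/(-20920 + 257*(3844/49)) = 1/(-20920 + 987908/49) = 1/(-37172/49) = -49/37172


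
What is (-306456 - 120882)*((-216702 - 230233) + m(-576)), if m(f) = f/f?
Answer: 190991881692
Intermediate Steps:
m(f) = 1
(-306456 - 120882)*((-216702 - 230233) + m(-576)) = (-306456 - 120882)*((-216702 - 230233) + 1) = -427338*(-446935 + 1) = -427338*(-446934) = 190991881692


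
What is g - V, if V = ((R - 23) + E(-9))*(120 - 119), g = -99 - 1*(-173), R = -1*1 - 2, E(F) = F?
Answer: 109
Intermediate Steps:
R = -3 (R = -1 - 2 = -3)
g = 74 (g = -99 + 173 = 74)
V = -35 (V = ((-3 - 23) - 9)*(120 - 119) = (-26 - 9)*1 = -35*1 = -35)
g - V = 74 - 1*(-35) = 74 + 35 = 109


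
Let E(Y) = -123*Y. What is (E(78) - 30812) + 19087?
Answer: -21319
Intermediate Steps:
(E(78) - 30812) + 19087 = (-123*78 - 30812) + 19087 = (-9594 - 30812) + 19087 = -40406 + 19087 = -21319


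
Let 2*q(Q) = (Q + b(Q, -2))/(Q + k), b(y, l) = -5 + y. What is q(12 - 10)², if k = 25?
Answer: 1/2916 ≈ 0.00034294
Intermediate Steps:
q(Q) = (-5 + 2*Q)/(2*(25 + Q)) (q(Q) = ((Q + (-5 + Q))/(Q + 25))/2 = ((-5 + 2*Q)/(25 + Q))/2 = (-5 + 2*Q)/(2*(25 + Q)))
q(12 - 10)² = ((-5/2 + (12 - 10))/(25 + (12 - 10)))² = ((-5/2 + 2)/(25 + 2))² = (-½/27)² = ((1/27)*(-½))² = (-1/54)² = 1/2916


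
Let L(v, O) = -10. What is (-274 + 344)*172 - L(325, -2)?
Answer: 12050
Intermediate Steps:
(-274 + 344)*172 - L(325, -2) = (-274 + 344)*172 - 1*(-10) = 70*172 + 10 = 12040 + 10 = 12050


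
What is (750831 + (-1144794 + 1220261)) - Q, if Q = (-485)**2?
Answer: 591073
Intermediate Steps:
Q = 235225
(750831 + (-1144794 + 1220261)) - Q = (750831 + (-1144794 + 1220261)) - 1*235225 = (750831 + 75467) - 235225 = 826298 - 235225 = 591073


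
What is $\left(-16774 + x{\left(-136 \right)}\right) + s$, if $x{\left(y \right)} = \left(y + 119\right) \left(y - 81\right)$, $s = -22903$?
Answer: $-35988$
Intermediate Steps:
$x{\left(y \right)} = \left(-81 + y\right) \left(119 + y\right)$ ($x{\left(y \right)} = \left(119 + y\right) \left(-81 + y\right) = \left(-81 + y\right) \left(119 + y\right)$)
$\left(-16774 + x{\left(-136 \right)}\right) + s = \left(-16774 + \left(-9639 + \left(-136\right)^{2} + 38 \left(-136\right)\right)\right) - 22903 = \left(-16774 - -3689\right) - 22903 = \left(-16774 + 3689\right) - 22903 = -13085 - 22903 = -35988$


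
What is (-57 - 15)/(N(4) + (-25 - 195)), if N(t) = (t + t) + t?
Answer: 9/26 ≈ 0.34615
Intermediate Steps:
N(t) = 3*t (N(t) = 2*t + t = 3*t)
(-57 - 15)/(N(4) + (-25 - 195)) = (-57 - 15)/(3*4 + (-25 - 195)) = -72/(12 - 220) = -72/(-208) = -72*(-1/208) = 9/26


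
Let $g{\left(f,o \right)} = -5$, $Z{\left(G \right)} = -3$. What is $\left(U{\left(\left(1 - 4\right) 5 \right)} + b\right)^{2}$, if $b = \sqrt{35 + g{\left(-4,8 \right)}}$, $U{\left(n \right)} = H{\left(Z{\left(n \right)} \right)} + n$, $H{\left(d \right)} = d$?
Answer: $\left(-18 + \sqrt{30}\right)^{2} \approx 156.82$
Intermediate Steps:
$U{\left(n \right)} = -3 + n$
$b = \sqrt{30}$ ($b = \sqrt{35 - 5} = \sqrt{30} \approx 5.4772$)
$\left(U{\left(\left(1 - 4\right) 5 \right)} + b\right)^{2} = \left(\left(-3 + \left(1 - 4\right) 5\right) + \sqrt{30}\right)^{2} = \left(\left(-3 - 15\right) + \sqrt{30}\right)^{2} = \left(-18 + \sqrt{30}\right)^{2}$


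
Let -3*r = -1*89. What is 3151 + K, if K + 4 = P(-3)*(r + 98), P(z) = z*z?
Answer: 4296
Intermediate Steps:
r = 89/3 (r = -(-1)*89/3 = -1/3*(-89) = 89/3 ≈ 29.667)
P(z) = z**2
K = 1145 (K = -4 + (-3)**2*(89/3 + 98) = -4 + 9*(383/3) = -4 + 1149 = 1145)
3151 + K = 3151 + 1145 = 4296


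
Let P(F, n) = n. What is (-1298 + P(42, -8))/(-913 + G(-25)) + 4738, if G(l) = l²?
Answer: 682925/144 ≈ 4742.5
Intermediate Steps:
(-1298 + P(42, -8))/(-913 + G(-25)) + 4738 = (-1298 - 8)/(-913 + (-25)²) + 4738 = -1306/(-913 + 625) + 4738 = -1306/(-288) + 4738 = -1306*(-1/288) + 4738 = 653/144 + 4738 = 682925/144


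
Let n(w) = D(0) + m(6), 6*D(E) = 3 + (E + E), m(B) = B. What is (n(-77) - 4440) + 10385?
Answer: 11903/2 ≈ 5951.5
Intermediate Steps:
D(E) = ½ + E/3 (D(E) = (3 + (E + E))/6 = (3 + 2*E)/6 = ½ + E/3)
n(w) = 13/2 (n(w) = (½ + (⅓)*0) + 6 = (½ + 0) + 6 = ½ + 6 = 13/2)
(n(-77) - 4440) + 10385 = (13/2 - 4440) + 10385 = -8867/2 + 10385 = 11903/2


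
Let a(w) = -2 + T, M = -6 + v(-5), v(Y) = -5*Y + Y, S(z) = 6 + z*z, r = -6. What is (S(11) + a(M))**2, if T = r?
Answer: 14161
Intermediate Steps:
T = -6
S(z) = 6 + z**2
v(Y) = -4*Y
M = 14 (M = -6 - 4*(-5) = -6 + 20 = 14)
a(w) = -8 (a(w) = -2 - 6 = -8)
(S(11) + a(M))**2 = ((6 + 11**2) - 8)**2 = ((6 + 121) - 8)**2 = (127 - 8)**2 = 119**2 = 14161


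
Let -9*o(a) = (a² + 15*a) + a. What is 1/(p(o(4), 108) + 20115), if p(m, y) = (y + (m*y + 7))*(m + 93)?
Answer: -9/458630 ≈ -1.9624e-5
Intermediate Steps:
o(a) = -16*a/9 - a²/9 (o(a) = -((a² + 15*a) + a)/9 = -(a² + 16*a)/9 = -16*a/9 - a²/9)
p(m, y) = (93 + m)*(7 + y + m*y) (p(m, y) = (y + (7 + m*y))*(93 + m) = (7 + y + m*y)*(93 + m) = (93 + m)*(7 + y + m*y))
1/(p(o(4), 108) + 20115) = 1/((651 + 7*(-⅑*4*(16 + 4)) + 93*108 + 108*(-⅑*4*(16 + 4))² + 94*(-⅑*4*(16 + 4))*108) + 20115) = 1/((651 + 7*(-⅑*4*20) + 10044 + 108*(-⅑*4*20)² + 94*(-⅑*4*20)*108) + 20115) = 1/((651 + 7*(-80/9) + 10044 + 108*(-80/9)² + 94*(-80/9)*108) + 20115) = 1/((651 - 560/9 + 10044 + 108*(6400/81) - 90240) + 20115) = 1/((651 - 560/9 + 10044 + 25600/3 - 90240) + 20115) = 1/(-639665/9 + 20115) = 1/(-458630/9) = -9/458630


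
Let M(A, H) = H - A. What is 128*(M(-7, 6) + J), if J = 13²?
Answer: 23296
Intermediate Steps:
J = 169
128*(M(-7, 6) + J) = 128*((6 - 1*(-7)) + 169) = 128*((6 + 7) + 169) = 128*(13 + 169) = 128*182 = 23296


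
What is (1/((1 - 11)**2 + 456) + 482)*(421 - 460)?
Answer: -10451727/556 ≈ -18798.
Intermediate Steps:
(1/((1 - 11)**2 + 456) + 482)*(421 - 460) = (1/((-10)**2 + 456) + 482)*(-39) = (1/(100 + 456) + 482)*(-39) = (1/556 + 482)*(-39) = (267993/556)*(-39) = -10451727/556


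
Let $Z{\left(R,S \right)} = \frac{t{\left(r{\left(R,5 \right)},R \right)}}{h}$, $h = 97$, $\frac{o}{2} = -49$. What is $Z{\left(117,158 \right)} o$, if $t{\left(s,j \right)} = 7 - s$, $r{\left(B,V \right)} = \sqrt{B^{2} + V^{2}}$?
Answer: $- \frac{686}{97} + \frac{98 \sqrt{13714}}{97} \approx 111.24$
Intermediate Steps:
$o = -98$ ($o = 2 \left(-49\right) = -98$)
$Z{\left(R,S \right)} = \frac{7}{97} - \frac{\sqrt{25 + R^{2}}}{97}$ ($Z{\left(R,S \right)} = \frac{7 - \sqrt{R^{2} + 5^{2}}}{97} = \left(7 - \sqrt{R^{2} + 25}\right) \frac{1}{97} = \left(7 - \sqrt{25 + R^{2}}\right) \frac{1}{97} = \frac{7}{97} - \frac{\sqrt{25 + R^{2}}}{97}$)
$Z{\left(117,158 \right)} o = \left(\frac{7}{97} - \frac{\sqrt{25 + 117^{2}}}{97}\right) \left(-98\right) = \left(\frac{7}{97} - \frac{\sqrt{25 + 13689}}{97}\right) \left(-98\right) = \left(\frac{7}{97} - \frac{\sqrt{13714}}{97}\right) \left(-98\right) = - \frac{686}{97} + \frac{98 \sqrt{13714}}{97}$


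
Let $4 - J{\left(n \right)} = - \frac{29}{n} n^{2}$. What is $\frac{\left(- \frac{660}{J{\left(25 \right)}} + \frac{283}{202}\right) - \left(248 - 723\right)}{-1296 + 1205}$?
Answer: $- \frac{23340179}{4466826} \approx -5.2252$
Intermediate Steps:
$J{\left(n \right)} = 4 + 29 n$ ($J{\left(n \right)} = 4 - - \frac{29}{n} n^{2} = 4 - - 29 n = 4 + 29 n$)
$\frac{\left(- \frac{660}{J{\left(25 \right)}} + \frac{283}{202}\right) - \left(248 - 723\right)}{-1296 + 1205} = \frac{\left(- \frac{660}{4 + 29 \cdot 25} + \frac{283}{202}\right) - \left(248 - 723\right)}{-1296 + 1205} = \frac{\left(- \frac{660}{4 + 725} + 283 \cdot \frac{1}{202}\right) - \left(248 - 723\right)}{-91} = - \frac{\left(- \frac{660}{729} + \frac{283}{202}\right) - -475}{91} = - \frac{\left(\left(-660\right) \frac{1}{729} + \frac{283}{202}\right) + 475}{91} = - \frac{\left(- \frac{220}{243} + \frac{283}{202}\right) + 475}{91} = - \frac{\frac{24329}{49086} + 475}{91} = \left(- \frac{1}{91}\right) \frac{23340179}{49086} = - \frac{23340179}{4466826}$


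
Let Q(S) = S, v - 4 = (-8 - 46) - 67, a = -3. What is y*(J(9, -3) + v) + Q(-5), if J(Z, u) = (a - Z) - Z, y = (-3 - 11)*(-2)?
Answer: -3869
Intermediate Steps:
v = -117 (v = 4 + ((-8 - 46) - 67) = 4 + (-54 - 67) = 4 - 121 = -117)
y = 28 (y = -14*(-2) = 28)
J(Z, u) = -3 - 2*Z (J(Z, u) = (-3 - Z) - Z = -3 - 2*Z)
y*(J(9, -3) + v) + Q(-5) = 28*((-3 - 2*9) - 117) - 5 = 28*((-3 - 18) - 117) - 5 = 28*(-21 - 117) - 5 = 28*(-138) - 5 = -3864 - 5 = -3869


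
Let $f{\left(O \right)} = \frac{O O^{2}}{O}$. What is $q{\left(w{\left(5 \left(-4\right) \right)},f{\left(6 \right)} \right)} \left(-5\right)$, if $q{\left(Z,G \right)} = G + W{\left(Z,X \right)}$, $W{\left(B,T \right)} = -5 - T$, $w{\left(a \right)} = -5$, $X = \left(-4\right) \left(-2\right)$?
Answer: $-115$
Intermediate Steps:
$X = 8$
$f{\left(O \right)} = O^{2}$ ($f{\left(O \right)} = \frac{O^{3}}{O} = O^{2}$)
$q{\left(Z,G \right)} = -13 + G$ ($q{\left(Z,G \right)} = G - 13 = -13 + G$)
$q{\left(w{\left(5 \left(-4\right) \right)},f{\left(6 \right)} \right)} \left(-5\right) = \left(-13 + 6^{2}\right) \left(-5\right) = \left(-13 + 36\right) \left(-5\right) = 23 \left(-5\right) = -115$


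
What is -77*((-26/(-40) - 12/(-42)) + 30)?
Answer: -47641/20 ≈ -2382.1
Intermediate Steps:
-77*((-26/(-40) - 12/(-42)) + 30) = -77*((-26*(-1/40) - 12*(-1/42)) + 30) = -77*((13/20 + 2/7) + 30) = -77*(131/140 + 30) = -77*4331/140 = -47641/20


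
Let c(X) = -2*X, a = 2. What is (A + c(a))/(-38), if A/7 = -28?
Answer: 100/19 ≈ 5.2632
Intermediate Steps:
A = -196 (A = 7*(-28) = -196)
(A + c(a))/(-38) = (-196 - 2*2)/(-38) = (-196 - 4)*(-1/38) = -200*(-1/38) = 100/19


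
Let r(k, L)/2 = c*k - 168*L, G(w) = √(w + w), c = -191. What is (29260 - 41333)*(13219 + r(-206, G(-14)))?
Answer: -1109641503 + 8113056*I*√7 ≈ -1.1096e+9 + 2.1465e+7*I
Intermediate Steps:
G(w) = √2*√w (G(w) = √(2*w) = √2*√w)
r(k, L) = -382*k - 336*L (r(k, L) = 2*(-191*k - 168*L) = -382*k - 336*L)
(29260 - 41333)*(13219 + r(-206, G(-14))) = (29260 - 41333)*(13219 + (-382*(-206) - 336*√2*√(-14))) = -12073*(13219 + (78692 - 336*√2*I*√14)) = -12073*(13219 + (78692 - 672*I*√7)) = -12073*(91911 - 672*I*√7) = -1109641503 + 8113056*I*√7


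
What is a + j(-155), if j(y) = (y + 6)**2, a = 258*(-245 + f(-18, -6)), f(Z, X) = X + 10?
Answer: -39977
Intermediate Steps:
f(Z, X) = 10 + X
a = -62178 (a = 258*(-245 + (10 - 6)) = 258*(-245 + 4) = 258*(-241) = -62178)
j(y) = (6 + y)**2
a + j(-155) = -62178 + (6 - 155)**2 = -62178 + (-149)**2 = -62178 + 22201 = -39977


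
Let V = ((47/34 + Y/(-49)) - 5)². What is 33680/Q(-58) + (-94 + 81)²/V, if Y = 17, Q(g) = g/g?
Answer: 1469793590964/43626025 ≈ 33691.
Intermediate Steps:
Q(g) = 1
V = 43626025/2775556 (V = ((47/34 + 17/(-49)) - 5)² = ((47*(1/34) + 17*(-1/49)) - 5)² = ((47/34 - 17/49) - 5)² = (1725/1666 - 5)² = (-6605/1666)² = 43626025/2775556 ≈ 15.718)
33680/Q(-58) + (-94 + 81)²/V = 33680/1 + (-94 + 81)²/(43626025/2775556) = 33680*1 + (-13)²*(2775556/43626025) = 33680 + 169*(2775556/43626025) = 33680 + 469068964/43626025 = 1469793590964/43626025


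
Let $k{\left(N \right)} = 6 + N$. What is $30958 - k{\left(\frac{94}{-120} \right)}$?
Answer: $\frac{1857167}{60} \approx 30953.0$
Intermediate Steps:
$30958 - k{\left(\frac{94}{-120} \right)} = 30958 - \left(6 + \frac{94}{-120}\right) = 30958 - \left(6 + 94 \left(- \frac{1}{120}\right)\right) = 30958 - \left(6 - \frac{47}{60}\right) = 30958 - \frac{313}{60} = \frac{1857167}{60}$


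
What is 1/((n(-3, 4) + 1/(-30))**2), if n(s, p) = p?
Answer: 900/14161 ≈ 0.063555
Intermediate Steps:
1/((n(-3, 4) + 1/(-30))**2) = 1/((4 + 1/(-30))**2) = 1/((4 - 1/30)**2) = 1/((119/30)**2) = 1/(14161/900) = 900/14161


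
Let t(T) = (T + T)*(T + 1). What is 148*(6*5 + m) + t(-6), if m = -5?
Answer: 3760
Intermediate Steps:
t(T) = 2*T*(1 + T) (t(T) = (2*T)*(1 + T) = 2*T*(1 + T))
148*(6*5 + m) + t(-6) = 148*(6*5 - 5) + 2*(-6)*(1 - 6) = 148*(30 - 5) + 2*(-6)*(-5) = 148*25 + 60 = 3700 + 60 = 3760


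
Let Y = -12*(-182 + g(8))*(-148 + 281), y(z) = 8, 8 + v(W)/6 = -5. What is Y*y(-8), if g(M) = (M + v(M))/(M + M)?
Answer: 2379636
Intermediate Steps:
v(W) = -78 (v(W) = -48 + 6*(-5) = -48 - 30 = -78)
g(M) = (-78 + M)/(2*M) (g(M) = (M - 78)/(M + M) = (-78 + M)/((2*M)) = (-78 + M)*(1/(2*M)) = (-78 + M)/(2*M))
Y = 594909/2 (Y = -12*(-182 + (½)*(-78 + 8)/8)*(-148 + 281) = -12*(-182 + (½)*(⅛)*(-70))*133 = -12*(-182 - 35/8)*133 = -(-4473)*133/2 = -12*(-198303/8) = 594909/2 ≈ 2.9745e+5)
Y*y(-8) = (594909/2)*8 = 2379636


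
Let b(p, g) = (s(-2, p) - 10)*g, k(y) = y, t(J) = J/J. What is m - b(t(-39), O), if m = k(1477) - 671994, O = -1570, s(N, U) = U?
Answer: -684647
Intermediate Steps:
t(J) = 1
b(p, g) = g*(-10 + p) (b(p, g) = (p - 10)*g = (-10 + p)*g = g*(-10 + p))
m = -670517 (m = 1477 - 671994 = -670517)
m - b(t(-39), O) = -670517 - (-1570)*(-10 + 1) = -670517 - (-1570)*(-9) = -670517 - 1*14130 = -670517 - 14130 = -684647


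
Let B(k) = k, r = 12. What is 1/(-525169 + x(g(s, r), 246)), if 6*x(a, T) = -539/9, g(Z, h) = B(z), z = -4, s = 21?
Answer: -54/28359665 ≈ -1.9041e-6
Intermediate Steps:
g(Z, h) = -4
x(a, T) = -539/54 (x(a, T) = (-539/9)/6 = (-539*1/9)/6 = (1/6)*(-539/9) = -539/54)
1/(-525169 + x(g(s, r), 246)) = 1/(-525169 - 539/54) = 1/(-28359665/54) = -54/28359665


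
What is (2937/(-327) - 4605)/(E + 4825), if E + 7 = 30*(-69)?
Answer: -125731/74883 ≈ -1.6790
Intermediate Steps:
E = -2077 (E = -7 + 30*(-69) = -7 - 2070 = -2077)
(2937/(-327) - 4605)/(E + 4825) = (2937/(-327) - 4605)/(-2077 + 4825) = (2937*(-1/327) - 4605)/2748 = (-979/109 - 4605)*(1/2748) = -502924/109*1/2748 = -125731/74883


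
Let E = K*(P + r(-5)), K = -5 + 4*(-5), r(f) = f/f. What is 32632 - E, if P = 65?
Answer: 34282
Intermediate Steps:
r(f) = 1
K = -25 (K = -5 - 20 = -25)
E = -1650 (E = -25*(65 + 1) = -25*66 = -1650)
32632 - E = 32632 - 1*(-1650) = 32632 + 1650 = 34282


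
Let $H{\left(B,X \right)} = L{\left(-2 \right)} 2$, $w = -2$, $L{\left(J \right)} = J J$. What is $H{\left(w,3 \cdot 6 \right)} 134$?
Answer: $1072$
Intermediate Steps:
$L{\left(J \right)} = J^{2}$
$H{\left(B,X \right)} = 8$ ($H{\left(B,X \right)} = \left(-2\right)^{2} \cdot 2 = 4 \cdot 2 = 8$)
$H{\left(w,3 \cdot 6 \right)} 134 = 8 \cdot 134 = 1072$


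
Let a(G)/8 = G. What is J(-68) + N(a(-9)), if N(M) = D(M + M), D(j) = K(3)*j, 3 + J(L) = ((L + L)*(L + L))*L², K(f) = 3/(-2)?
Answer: 85525717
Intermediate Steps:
a(G) = 8*G
K(f) = -3/2 (K(f) = 3*(-½) = -3/2)
J(L) = -3 + 4*L⁴ (J(L) = -3 + ((L + L)*(L + L))*L² = -3 + ((2*L)*(2*L))*L² = -3 + (4*L²)*L² = -3 + 4*L⁴)
D(j) = -3*j/2
N(M) = -3*M (N(M) = -3*(M + M)/2 = -3*M)
J(-68) + N(a(-9)) = (-3 + 4*(-68)⁴) - 24*(-9) = (-3 + 4*21381376) - 3*(-72) = (-3 + 85525504) + 216 = 85525501 + 216 = 85525717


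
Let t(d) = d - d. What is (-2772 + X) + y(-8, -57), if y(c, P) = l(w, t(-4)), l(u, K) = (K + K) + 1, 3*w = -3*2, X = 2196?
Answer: -575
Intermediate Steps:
w = -2 (w = (-3*2)/3 = (⅓)*(-6) = -2)
t(d) = 0
l(u, K) = 1 + 2*K (l(u, K) = 2*K + 1 = 1 + 2*K)
y(c, P) = 1 (y(c, P) = 1 + 2*0 = 1 + 0 = 1)
(-2772 + X) + y(-8, -57) = (-2772 + 2196) + 1 = -576 + 1 = -575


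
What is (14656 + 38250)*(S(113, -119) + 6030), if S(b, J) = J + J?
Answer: 306431552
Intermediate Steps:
S(b, J) = 2*J
(14656 + 38250)*(S(113, -119) + 6030) = (14656 + 38250)*(2*(-119) + 6030) = 52906*(-238 + 6030) = 52906*5792 = 306431552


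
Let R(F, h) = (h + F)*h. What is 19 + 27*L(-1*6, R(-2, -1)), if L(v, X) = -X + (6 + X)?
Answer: 181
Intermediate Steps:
R(F, h) = h*(F + h) (R(F, h) = (F + h)*h = h*(F + h))
L(v, X) = 6
19 + 27*L(-1*6, R(-2, -1)) = 19 + 27*6 = 19 + 162 = 181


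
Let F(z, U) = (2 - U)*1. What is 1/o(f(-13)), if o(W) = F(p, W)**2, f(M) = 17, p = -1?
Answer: 1/225 ≈ 0.0044444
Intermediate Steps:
F(z, U) = 2 - U
o(W) = (2 - W)**2
1/o(f(-13)) = 1/((-2 + 17)**2) = 1/(15**2) = 1/225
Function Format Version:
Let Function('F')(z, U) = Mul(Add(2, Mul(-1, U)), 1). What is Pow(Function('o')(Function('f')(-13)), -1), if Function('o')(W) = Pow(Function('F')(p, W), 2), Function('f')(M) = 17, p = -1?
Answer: Rational(1, 225) ≈ 0.0044444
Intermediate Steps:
Function('F')(z, U) = Add(2, Mul(-1, U))
Function('o')(W) = Pow(Add(2, Mul(-1, W)), 2)
Pow(Function('o')(Function('f')(-13)), -1) = Pow(Pow(Add(-2, 17), 2), -1) = Pow(Pow(15, 2), -1) = Pow(225, -1) = Rational(1, 225)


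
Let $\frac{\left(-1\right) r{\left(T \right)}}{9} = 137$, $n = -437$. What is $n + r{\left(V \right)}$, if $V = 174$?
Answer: $-1670$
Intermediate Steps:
$r{\left(T \right)} = -1233$ ($r{\left(T \right)} = \left(-9\right) 137 = -1233$)
$n + r{\left(V \right)} = -437 - 1233 = -1670$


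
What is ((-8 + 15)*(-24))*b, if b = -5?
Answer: 840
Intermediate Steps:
((-8 + 15)*(-24))*b = ((-8 + 15)*(-24))*(-5) = (7*(-24))*(-5) = -168*(-5) = 840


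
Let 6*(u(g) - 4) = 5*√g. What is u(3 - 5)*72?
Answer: 288 + 60*I*√2 ≈ 288.0 + 84.853*I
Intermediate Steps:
u(g) = 4 + 5*√g/6 (u(g) = 4 + (5*√g)/6 = 4 + 5*√g/6)
u(3 - 5)*72 = (4 + 5*√(3 - 5)/6)*72 = (4 + 5*√(-2)/6)*72 = (4 + 5*(I*√2)/6)*72 = (4 + 5*I*√2/6)*72 = 288 + 60*I*√2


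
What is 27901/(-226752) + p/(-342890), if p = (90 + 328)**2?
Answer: -24592995169/38875496640 ≈ -0.63261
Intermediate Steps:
p = 174724 (p = 418**2 = 174724)
27901/(-226752) + p/(-342890) = 27901/(-226752) + 174724/(-342890) = 27901*(-1/226752) + 174724*(-1/342890) = -27901/226752 - 87362/171445 = -24592995169/38875496640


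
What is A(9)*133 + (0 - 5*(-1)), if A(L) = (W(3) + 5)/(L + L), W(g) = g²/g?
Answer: 577/9 ≈ 64.111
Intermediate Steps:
W(g) = g
A(L) = 4/L (A(L) = (3 + 5)/(L + L) = 8/((2*L)) = 8*(1/(2*L)) = 4/L)
A(9)*133 + (0 - 5*(-1)) = (4/9)*133 + (0 - 5*(-1)) = (4*(⅑))*133 + (0 + 5) = (4/9)*133 + 5 = 532/9 + 5 = 577/9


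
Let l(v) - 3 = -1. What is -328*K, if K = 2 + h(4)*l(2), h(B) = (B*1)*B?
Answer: -11152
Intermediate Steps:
l(v) = 2 (l(v) = 3 - 1 = 2)
h(B) = B² (h(B) = B*B = B²)
K = 34 (K = 2 + 4²*2 = 2 + 16*2 = 2 + 32 = 34)
-328*K = -328*34 = -11152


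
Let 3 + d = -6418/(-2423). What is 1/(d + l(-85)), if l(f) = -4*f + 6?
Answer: 2423/837507 ≈ 0.0028931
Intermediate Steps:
d = -851/2423 (d = -3 - 6418/(-2423) = -3 - 6418*(-1/2423) = -3 + 6418/2423 = -851/2423 ≈ -0.35122)
l(f) = 6 - 4*f
1/(d + l(-85)) = 1/(-851/2423 + (6 - 4*(-85))) = 1/(-851/2423 + (6 + 340)) = 1/(-851/2423 + 346) = 1/(837507/2423) = 2423/837507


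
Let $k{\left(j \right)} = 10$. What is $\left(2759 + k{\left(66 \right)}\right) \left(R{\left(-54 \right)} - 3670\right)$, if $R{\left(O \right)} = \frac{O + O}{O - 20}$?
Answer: $- \frac{375852984}{37} \approx -1.0158 \cdot 10^{7}$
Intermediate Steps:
$R{\left(O \right)} = \frac{2 O}{-20 + O}$
$\left(2759 + k{\left(66 \right)}\right) \left(R{\left(-54 \right)} - 3670\right) = \left(2759 + 10\right) \left(2 \left(-54\right) \frac{1}{-20 - 54} - 3670\right) = 2769 \left(2 \left(-54\right) \frac{1}{-74} - 3670\right) = 2769 \left(2 \left(-54\right) \left(- \frac{1}{74}\right) - 3670\right) = 2769 \left(\frac{54}{37} - 3670\right) = 2769 \left(- \frac{135736}{37}\right) = - \frac{375852984}{37}$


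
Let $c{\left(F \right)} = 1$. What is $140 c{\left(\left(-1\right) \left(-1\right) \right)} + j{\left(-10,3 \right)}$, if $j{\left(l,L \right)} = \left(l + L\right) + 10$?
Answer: $143$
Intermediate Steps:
$j{\left(l,L \right)} = 10 + L + l$ ($j{\left(l,L \right)} = \left(L + l\right) + 10 = 10 + L + l$)
$140 c{\left(\left(-1\right) \left(-1\right) \right)} + j{\left(-10,3 \right)} = 140 \cdot 1 + \left(10 + 3 - 10\right) = 140 + 3 = 143$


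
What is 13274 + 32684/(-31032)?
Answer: 102971521/7758 ≈ 13273.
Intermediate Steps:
13274 + 32684/(-31032) = 13274 + 32684*(-1/31032) = 13274 - 8171/7758 = 102971521/7758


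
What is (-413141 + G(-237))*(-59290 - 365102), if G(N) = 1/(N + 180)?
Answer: 3331341111632/19 ≈ 1.7533e+11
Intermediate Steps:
G(N) = 1/(180 + N)
(-413141 + G(-237))*(-59290 - 365102) = (-413141 + 1/(180 - 237))*(-59290 - 365102) = (-413141 + 1/(-57))*(-424392) = (-413141 - 1/57)*(-424392) = -23549038/57*(-424392) = 3331341111632/19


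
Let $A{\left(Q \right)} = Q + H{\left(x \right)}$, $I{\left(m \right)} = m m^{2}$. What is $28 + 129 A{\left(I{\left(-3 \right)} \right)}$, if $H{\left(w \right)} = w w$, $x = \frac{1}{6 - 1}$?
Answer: $- \frac{86246}{25} \approx -3449.8$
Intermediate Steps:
$I{\left(m \right)} = m^{3}$
$x = \frac{1}{5} \approx 0.2$
$H{\left(w \right)} = w^{2}$
$A{\left(Q \right)} = \frac{1}{25} + Q$ ($A{\left(Q \right)} = Q + \left(\frac{1}{5}\right)^{2} = Q + \frac{1}{25} = \frac{1}{25} + Q$)
$28 + 129 A{\left(I{\left(-3 \right)} \right)} = 28 + 129 \left(\frac{1}{25} + \left(-3\right)^{3}\right) = 28 + 129 \left(\frac{1}{25} - 27\right) = 28 + 129 \left(- \frac{674}{25}\right) = 28 - \frac{86946}{25} = - \frac{86246}{25}$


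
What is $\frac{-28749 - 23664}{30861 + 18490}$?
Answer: $- \frac{52413}{49351} \approx -1.062$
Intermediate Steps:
$\frac{-28749 - 23664}{30861 + 18490} = - \frac{52413}{49351}$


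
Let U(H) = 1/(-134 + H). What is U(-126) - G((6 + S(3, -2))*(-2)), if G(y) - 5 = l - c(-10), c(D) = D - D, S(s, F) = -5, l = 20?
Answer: -6501/260 ≈ -25.004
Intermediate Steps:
c(D) = 0
G(y) = 25 (G(y) = 5 + (20 - 1*0) = 5 + (20 + 0) = 5 + 20 = 25)
U(-126) - G((6 + S(3, -2))*(-2)) = 1/(-134 - 126) - 1*25 = 1/(-260) - 25 = -1/260 - 25 = -6501/260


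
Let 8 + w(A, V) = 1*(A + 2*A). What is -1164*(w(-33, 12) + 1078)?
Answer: -1130244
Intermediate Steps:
w(A, V) = -8 + 3*A (w(A, V) = -8 + 1*(A + 2*A) = -8 + 1*(3*A) = -8 + 3*A)
-1164*(w(-33, 12) + 1078) = -1164*((-8 + 3*(-33)) + 1078) = -1164*((-8 - 99) + 1078) = -1164*(-107 + 1078) = -1164*971 = -1130244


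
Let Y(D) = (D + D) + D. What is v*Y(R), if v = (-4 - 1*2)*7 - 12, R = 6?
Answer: -972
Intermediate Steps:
Y(D) = 3*D (Y(D) = 2*D + D = 3*D)
v = -54 (v = (-4 - 2)*7 - 12 = -6*7 - 12 = -42 - 12 = -54)
v*Y(R) = -162*6 = -54*18 = -972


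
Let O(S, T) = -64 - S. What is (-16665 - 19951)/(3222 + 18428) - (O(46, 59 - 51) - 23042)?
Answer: 250602092/10825 ≈ 23150.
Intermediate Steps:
(-16665 - 19951)/(3222 + 18428) - (O(46, 59 - 51) - 23042) = (-16665 - 19951)/(3222 + 18428) - ((-64 - 1*46) - 23042) = -36616/21650 - ((-64 - 46) - 23042) = -36616*1/21650 - (-110 - 23042) = -18308/10825 - 1*(-23152) = -18308/10825 + 23152 = 250602092/10825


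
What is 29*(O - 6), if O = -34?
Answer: -1160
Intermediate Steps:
29*(O - 6) = 29*(-34 - 6) = 29*(-40) = -1160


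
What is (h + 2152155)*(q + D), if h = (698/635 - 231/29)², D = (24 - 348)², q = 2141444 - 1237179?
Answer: 736582491925049052884/339112225 ≈ 2.1721e+12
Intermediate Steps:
q = 904265
D = 104976 (D = (-324)² = 104976)
h = 15987832249/339112225 (h = (698*(1/635) - 231*1/29)² = (698/635 - 231/29)² = (-126443/18415)² = 15987832249/339112225 ≈ 47.146)
(h + 2152155)*(q + D) = (15987832249/339112225 + 2152155)*(904265 + 104976) = (729838058427124/339112225)*1009241 = 736582491925049052884/339112225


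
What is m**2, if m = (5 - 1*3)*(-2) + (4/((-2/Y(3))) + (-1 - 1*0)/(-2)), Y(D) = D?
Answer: 361/4 ≈ 90.250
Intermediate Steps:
m = -19/2 (m = (5 - 1*3)*(-2) + (4/((-2/3)) + (-1 - 1*0)/(-2)) = (5 - 3)*(-2) + (4/((-2*1/3)) + (-1 + 0)*(-1/2)) = 2*(-2) + (4/(-2/3) - 1*(-1/2)) = -4 + (4*(-3/2) + 1/2) = -4 + (-6 + 1/2) = -4 - 11/2 = -19/2 ≈ -9.5000)
m**2 = (-19/2)**2 = 361/4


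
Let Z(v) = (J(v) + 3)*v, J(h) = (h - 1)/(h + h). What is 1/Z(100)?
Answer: 2/699 ≈ 0.0028612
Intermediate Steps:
J(h) = (-1 + h)/(2*h) (J(h) = (-1 + h)/((2*h)) = (-1 + h)*(1/(2*h)) = (-1 + h)/(2*h))
Z(v) = v*(3 + (-1 + v)/(2*v)) (Z(v) = ((-1 + v)/(2*v) + 3)*v = (3 + (-1 + v)/(2*v))*v = v*(3 + (-1 + v)/(2*v)))
1/Z(100) = 1/(-½ + (7/2)*100) = 1/(-½ + 350) = 1/(699/2) = 2/699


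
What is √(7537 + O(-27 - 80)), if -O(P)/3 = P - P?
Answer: √7537 ≈ 86.816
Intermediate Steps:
O(P) = 0 (O(P) = -3*(P - P) = -3*0 = 0)
√(7537 + O(-27 - 80)) = √(7537 + 0) = √7537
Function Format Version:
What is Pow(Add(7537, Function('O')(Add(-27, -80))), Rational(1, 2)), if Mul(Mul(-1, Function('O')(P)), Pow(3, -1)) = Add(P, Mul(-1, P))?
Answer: Pow(7537, Rational(1, 2)) ≈ 86.816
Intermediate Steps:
Function('O')(P) = 0 (Function('O')(P) = Mul(-3, Add(P, Mul(-1, P))) = Mul(-3, 0) = 0)
Pow(Add(7537, Function('O')(Add(-27, -80))), Rational(1, 2)) = Pow(Add(7537, 0), Rational(1, 2)) = Pow(7537, Rational(1, 2))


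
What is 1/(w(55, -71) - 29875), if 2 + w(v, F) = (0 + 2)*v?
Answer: -1/29767 ≈ -3.3594e-5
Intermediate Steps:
w(v, F) = -2 + 2*v (w(v, F) = -2 + (0 + 2)*v = -2 + 2*v)
1/(w(55, -71) - 29875) = 1/((-2 + 2*55) - 29875) = 1/((-2 + 110) - 29875) = 1/(108 - 29875) = 1/(-29767) = -1/29767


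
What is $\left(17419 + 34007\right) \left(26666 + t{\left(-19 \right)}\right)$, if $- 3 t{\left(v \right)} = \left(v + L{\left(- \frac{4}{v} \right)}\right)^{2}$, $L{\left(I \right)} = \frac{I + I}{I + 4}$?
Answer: $\frac{68260121109}{50} \approx 1.3652 \cdot 10^{9}$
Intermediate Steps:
$L{\left(I \right)} = \frac{2 I}{4 + I}$
$t{\left(v \right)} = - \frac{\left(v - \frac{8}{v \left(4 - \frac{4}{v}\right)}\right)^{2}}{3}$ ($t{\left(v \right)} = - \frac{\left(v + \frac{2 \left(- \frac{4}{v}\right)}{4 - \frac{4}{v}}\right)^{2}}{3} = - \frac{\left(v - \frac{8}{v \left(4 - \frac{4}{v}\right)}\right)^{2}}{3}$)
$\left(17419 + 34007\right) \left(26666 + t{\left(-19 \right)}\right) = \left(17419 + 34007\right) \left(26666 - \frac{\left(-2 - 19 \left(-1 - 19\right)\right)^{2}}{3 \left(-1 - 19\right)^{2}}\right) = 51426 \left(26666 - \frac{\left(-2 - -380\right)^{2}}{3 \cdot 400}\right) = 51426 \left(26666 - \frac{\left(-2 + 380\right)^{2}}{1200}\right) = 51426 \left(26666 - \frac{378^{2}}{1200}\right) = 51426 \left(26666 - \frac{1}{1200} \cdot 142884\right) = 51426 \left(26666 - \frac{11907}{100}\right) = 51426 \cdot \frac{2654693}{100} = \frac{68260121109}{50}$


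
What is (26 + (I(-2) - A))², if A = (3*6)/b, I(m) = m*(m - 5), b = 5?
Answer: 33124/25 ≈ 1325.0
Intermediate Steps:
I(m) = m*(-5 + m)
A = 18/5 (A = (3*6)/5 = 18*(⅕) = 18/5 ≈ 3.6000)
(26 + (I(-2) - A))² = (26 + (-2*(-5 - 2) - 1*18/5))² = (26 + (-2*(-7) - 18/5))² = (26 + (14 - 18/5))² = (26 + 52/5)² = (182/5)² = 33124/25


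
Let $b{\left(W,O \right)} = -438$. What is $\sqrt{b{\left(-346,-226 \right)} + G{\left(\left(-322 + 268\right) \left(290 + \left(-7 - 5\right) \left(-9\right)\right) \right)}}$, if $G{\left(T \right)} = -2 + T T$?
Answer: $2 \sqrt{115476406} \approx 21492.0$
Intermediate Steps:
$G{\left(T \right)} = -2 + T^{2}$
$\sqrt{b{\left(-346,-226 \right)} + G{\left(\left(-322 + 268\right) \left(290 + \left(-7 - 5\right) \left(-9\right)\right) \right)}} = \sqrt{-438 - \left(2 - \left(\left(-322 + 268\right) \left(290 + \left(-7 - 5\right) \left(-9\right)\right)\right)^{2}\right)} = \sqrt{-438 - \left(2 - \left(- 54 \left(290 - -108\right)\right)^{2}\right)} = \sqrt{-438 - \left(2 - \left(- 54 \left(290 + 108\right)\right)^{2}\right)} = \sqrt{-438 - \left(2 - \left(\left(-54\right) 398\right)^{2}\right)} = \sqrt{-438 - \left(2 - \left(-21492\right)^{2}\right)} = \sqrt{-438 + \left(-2 + 461906064\right)} = \sqrt{-438 + 461906062} = \sqrt{461905624} = 2 \sqrt{115476406}$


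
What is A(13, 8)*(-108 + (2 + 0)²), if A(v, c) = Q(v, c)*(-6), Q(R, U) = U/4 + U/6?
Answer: 2080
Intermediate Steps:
Q(R, U) = 5*U/12 (Q(R, U) = U*(¼) + U*(⅙) = U/4 + U/6 = 5*U/12)
A(v, c) = -5*c/2 (A(v, c) = (5*c/12)*(-6) = -5*c/2)
A(13, 8)*(-108 + (2 + 0)²) = (-5/2*8)*(-108 + (2 + 0)²) = -20*(-108 + 2²) = -20*(-108 + 4) = -20*(-104) = 2080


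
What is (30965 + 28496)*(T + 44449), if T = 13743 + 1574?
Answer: 3553746126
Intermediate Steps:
T = 15317
(30965 + 28496)*(T + 44449) = (30965 + 28496)*(15317 + 44449) = 59461*59766 = 3553746126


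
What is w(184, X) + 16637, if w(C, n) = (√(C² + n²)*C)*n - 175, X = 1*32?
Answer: 16462 + 47104*√545 ≈ 1.1161e+6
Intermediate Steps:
X = 32
w(C, n) = -175 + C*n*√(C² + n²) (w(C, n) = (C*√(C² + n²))*n - 175 = C*n*√(C² + n²) - 175 = -175 + C*n*√(C² + n²))
w(184, X) + 16637 = (-175 + 184*32*√(184² + 32²)) + 16637 = (-175 + 184*32*√(33856 + 1024)) + 16637 = (-175 + 184*32*√34880) + 16637 = (-175 + 184*32*(8*√545)) + 16637 = (-175 + 47104*√545) + 16637 = 16462 + 47104*√545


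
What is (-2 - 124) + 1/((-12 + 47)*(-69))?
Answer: -304291/2415 ≈ -126.00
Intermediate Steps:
(-2 - 124) + 1/((-12 + 47)*(-69)) = -126 - 1/69/35 = -126 + (1/35)*(-1/69) = -126 - 1/2415 = -304291/2415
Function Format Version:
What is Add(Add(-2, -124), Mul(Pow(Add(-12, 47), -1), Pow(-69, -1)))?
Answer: Rational(-304291, 2415) ≈ -126.00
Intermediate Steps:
Add(Add(-2, -124), Mul(Pow(Add(-12, 47), -1), Pow(-69, -1))) = Add(-126, Mul(Pow(35, -1), Rational(-1, 69))) = Add(-126, Mul(Rational(1, 35), Rational(-1, 69))) = Add(-126, Rational(-1, 2415)) = Rational(-304291, 2415)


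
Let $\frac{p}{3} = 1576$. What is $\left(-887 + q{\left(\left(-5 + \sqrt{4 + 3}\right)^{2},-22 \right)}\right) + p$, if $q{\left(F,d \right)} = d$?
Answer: $3819$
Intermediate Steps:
$p = 4728$ ($p = 3 \cdot 1576 = 4728$)
$\left(-887 + q{\left(\left(-5 + \sqrt{4 + 3}\right)^{2},-22 \right)}\right) + p = \left(-887 - 22\right) + 4728 = -909 + 4728 = 3819$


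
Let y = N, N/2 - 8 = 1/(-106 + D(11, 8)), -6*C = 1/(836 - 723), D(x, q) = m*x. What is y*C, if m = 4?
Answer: -165/7006 ≈ -0.023551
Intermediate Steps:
D(x, q) = 4*x
C = -1/678 (C = -1/(6*(836 - 723)) = -⅙/113 = -⅙*1/113 = -1/678 ≈ -0.0014749)
N = 495/31 (N = 16 + 2/(-106 + 4*11) = 16 + 2/(-106 + 44) = 16 + 2/(-62) = 16 + 2*(-1/62) = 16 - 1/31 = 495/31 ≈ 15.968)
y = 495/31 ≈ 15.968
y*C = (495/31)*(-1/678) = -165/7006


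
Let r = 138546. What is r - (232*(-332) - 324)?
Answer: 215894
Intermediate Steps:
r - (232*(-332) - 324) = 138546 - (232*(-332) - 324) = 138546 - (-77024 - 324) = 138546 - 1*(-77348) = 138546 + 77348 = 215894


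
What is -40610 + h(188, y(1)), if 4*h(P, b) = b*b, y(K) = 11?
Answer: -162319/4 ≈ -40580.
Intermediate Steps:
h(P, b) = b²/4 (h(P, b) = (b*b)/4 = b²/4)
-40610 + h(188, y(1)) = -40610 + (¼)*11² = -40610 + (¼)*121 = -40610 + 121/4 = -162319/4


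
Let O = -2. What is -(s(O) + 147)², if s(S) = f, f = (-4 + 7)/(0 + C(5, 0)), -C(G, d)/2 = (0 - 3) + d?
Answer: -87025/4 ≈ -21756.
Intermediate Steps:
C(G, d) = 6 - 2*d (C(G, d) = -2*((0 - 3) + d) = -2*(-3 + d) = 6 - 2*d)
f = ½ (f = (-4 + 7)/(0 + (6 - 2*0)) = 3/(0 + (6 + 0)) = 3/(0 + 6) = 3/6 = 3*(⅙) = ½ ≈ 0.50000)
s(S) = ½
-(s(O) + 147)² = -(½ + 147)² = -(295/2)² = -1*87025/4 = -87025/4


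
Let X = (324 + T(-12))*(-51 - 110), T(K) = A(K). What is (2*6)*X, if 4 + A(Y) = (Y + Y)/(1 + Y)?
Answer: -6847008/11 ≈ -6.2246e+5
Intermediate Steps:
A(Y) = -4 + 2*Y/(1 + Y) (A(Y) = -4 + (Y + Y)/(1 + Y) = -4 + (2*Y)/(1 + Y) = -4 + 2*Y/(1 + Y))
T(K) = 2*(-2 - K)/(1 + K)
X = -570584/11 (X = (324 + 2*(-2 - 1*(-12))/(1 - 12))*(-51 - 110) = (324 + 2*(-2 + 12)/(-11))*(-161) = (324 + 2*(-1/11)*10)*(-161) = (324 - 20/11)*(-161) = (3544/11)*(-161) = -570584/11 ≈ -51871.)
(2*6)*X = (2*6)*(-570584/11) = 12*(-570584/11) = -6847008/11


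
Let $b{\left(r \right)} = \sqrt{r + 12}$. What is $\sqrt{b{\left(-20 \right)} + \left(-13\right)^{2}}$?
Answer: $\sqrt{169 + 2 i \sqrt{2}} \approx 13.0 + 0.1088 i$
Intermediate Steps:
$b{\left(r \right)} = \sqrt{12 + r}$
$\sqrt{b{\left(-20 \right)} + \left(-13\right)^{2}} = \sqrt{\sqrt{12 - 20} + \left(-13\right)^{2}} = \sqrt{\sqrt{-8} + 169} = \sqrt{2 i \sqrt{2} + 169} = \sqrt{169 + 2 i \sqrt{2}}$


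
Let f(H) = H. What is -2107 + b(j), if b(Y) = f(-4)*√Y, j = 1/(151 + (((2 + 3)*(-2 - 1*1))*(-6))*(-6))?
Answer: -2107 - 4*I*√389/389 ≈ -2107.0 - 0.20281*I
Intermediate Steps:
j = -1/389 (j = 1/(151 + ((5*(-2 - 1))*(-6))*(-6)) = 1/(151 + ((5*(-3))*(-6))*(-6)) = 1/(151 - 15*(-6)*(-6)) = 1/(151 + 90*(-6)) = 1/(151 - 540) = 1/(-389) = -1/389 ≈ -0.0025707)
b(Y) = -4*√Y
-2107 + b(j) = -2107 - 4*I*√389/389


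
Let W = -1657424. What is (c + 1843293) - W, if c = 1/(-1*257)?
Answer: 899684268/257 ≈ 3.5007e+6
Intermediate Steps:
c = -1/257 (c = 1/(-257) = -1/257 ≈ -0.0038911)
(c + 1843293) - W = (-1/257 + 1843293) - 1*(-1657424) = 473726300/257 + 1657424 = 899684268/257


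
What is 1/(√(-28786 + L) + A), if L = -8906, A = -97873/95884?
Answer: -9384454732/346540082083681 - 55162448736*I*√1047/346540082083681 ≈ -2.708e-5 - 0.0051507*I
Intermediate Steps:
A = -97873/95884 (A = -97873*1/95884 = -97873/95884 ≈ -1.0207)
1/(√(-28786 + L) + A) = 1/(√(-28786 - 8906) - 97873/95884) = 1/(√(-37692) - 97873/95884) = 1/(6*I*√1047 - 97873/95884) = 1/(-97873/95884 + 6*I*√1047)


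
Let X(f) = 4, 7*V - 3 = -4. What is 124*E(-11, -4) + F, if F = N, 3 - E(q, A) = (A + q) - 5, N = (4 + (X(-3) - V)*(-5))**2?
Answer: 153437/49 ≈ 3131.4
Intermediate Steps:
V = -1/7 (V = 3/7 + (1/7)*(-4) = 3/7 - 4/7 = -1/7 ≈ -0.14286)
N = 13689/49 (N = (4 + (4 - 1*(-1/7))*(-5))**2 = (4 + (4 + 1/7)*(-5))**2 = (4 + (29/7)*(-5))**2 = (4 - 145/7)**2 = (-117/7)**2 = 13689/49 ≈ 279.37)
E(q, A) = 8 - A - q (E(q, A) = 3 - ((A + q) - 5) = 3 - (-5 + A + q) = 3 + (5 - A - q) = 8 - A - q)
F = 13689/49 ≈ 279.37
124*E(-11, -4) + F = 124*(8 - 1*(-4) - 1*(-11)) + 13689/49 = 124*(8 + 4 + 11) + 13689/49 = 124*23 + 13689/49 = 2852 + 13689/49 = 153437/49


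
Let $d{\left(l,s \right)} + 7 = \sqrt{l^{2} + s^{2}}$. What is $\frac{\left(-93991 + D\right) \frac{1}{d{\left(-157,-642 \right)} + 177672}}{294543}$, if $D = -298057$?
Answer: $- \frac{17413301980}{2324269402174179} + \frac{98012 \sqrt{436813}}{2324269402174179} \approx -7.4641 \cdot 10^{-6}$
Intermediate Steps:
$d{\left(l,s \right)} = -7 + \sqrt{l^{2} + s^{2}}$
$\frac{\left(-93991 + D\right) \frac{1}{d{\left(-157,-642 \right)} + 177672}}{294543} = \frac{\left(-93991 - 298057\right) \frac{1}{\left(-7 + \sqrt{\left(-157\right)^{2} + \left(-642\right)^{2}}\right) + 177672}}{294543} = - \frac{392048}{\left(-7 + \sqrt{24649 + 412164}\right) + 177672} \cdot \frac{1}{294543} = - \frac{392048}{\left(-7 + \sqrt{436813}\right) + 177672} \cdot \frac{1}{294543} = - \frac{392048}{177665 + \sqrt{436813}} \cdot \frac{1}{294543} = - \frac{392048}{294543 \left(177665 + \sqrt{436813}\right)}$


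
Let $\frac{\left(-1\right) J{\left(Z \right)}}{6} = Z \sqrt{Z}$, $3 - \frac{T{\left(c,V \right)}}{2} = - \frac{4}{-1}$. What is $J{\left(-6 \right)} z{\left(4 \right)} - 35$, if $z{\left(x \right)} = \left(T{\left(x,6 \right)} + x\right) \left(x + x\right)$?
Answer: $-35 + 576 i \sqrt{6} \approx -35.0 + 1410.9 i$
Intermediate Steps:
$T{\left(c,V \right)} = -2$ ($T{\left(c,V \right)} = 6 - 2 \left(- \frac{4}{-1}\right) = 6 - 2 \left(\left(-4\right) \left(-1\right)\right) = 6 - 8 = -2$)
$J{\left(Z \right)} = - 6 Z^{\frac{3}{2}}$ ($J{\left(Z \right)} = - 6 Z \sqrt{Z} = - 6 Z^{\frac{3}{2}}$)
$z{\left(x \right)} = 2 x \left(-2 + x\right)$ ($z{\left(x \right)} = \left(-2 + x\right) \left(x + x\right) = \left(-2 + x\right) 2 x = 2 x \left(-2 + x\right)$)
$J{\left(-6 \right)} z{\left(4 \right)} - 35 = - 6 \left(-6\right)^{\frac{3}{2}} \cdot 2 \cdot 4 \left(-2 + 4\right) - 35 = - 6 \left(- 6 i \sqrt{6}\right) 2 \cdot 4 \cdot 2 - 35 = 36 i \sqrt{6} \cdot 16 - 35 = 576 i \sqrt{6} - 35 = -35 + 576 i \sqrt{6}$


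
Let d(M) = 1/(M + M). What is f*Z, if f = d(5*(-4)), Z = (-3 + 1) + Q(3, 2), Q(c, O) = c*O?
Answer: -⅒ ≈ -0.10000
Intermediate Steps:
Q(c, O) = O*c
Z = 4 (Z = (-3 + 1) + 2*3 = -2 + 6 = 4)
d(M) = 1/(2*M)
f = -1/40 (f = 1/(2*((5*(-4)))) = (½)/(-20) = (½)*(-1/20) = -1/40 ≈ -0.025000)
f*Z = -1/40*4 = -⅒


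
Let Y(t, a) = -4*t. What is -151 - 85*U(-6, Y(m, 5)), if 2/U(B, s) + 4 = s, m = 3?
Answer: -1123/8 ≈ -140.38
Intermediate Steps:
U(B, s) = 2/(-4 + s)
-151 - 85*U(-6, Y(m, 5)) = -151 - 170/(-4 - 4*3) = -151 - 170/(-4 - 12) = -151 - 170/(-16) = -151 - 170*(-1)/16 = -151 - 85*(-⅛) = -151 + 85/8 = -1123/8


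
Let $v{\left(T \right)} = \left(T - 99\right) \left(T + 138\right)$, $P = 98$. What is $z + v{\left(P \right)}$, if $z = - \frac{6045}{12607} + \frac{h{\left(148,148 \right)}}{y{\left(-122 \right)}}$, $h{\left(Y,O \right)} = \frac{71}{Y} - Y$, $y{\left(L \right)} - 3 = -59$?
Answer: $- \frac{3490534415}{14926688} \approx -233.85$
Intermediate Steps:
$y{\left(L \right)} = -56$ ($y{\left(L \right)} = 3 - 59 = -56$)
$h{\left(Y,O \right)} = - Y + \frac{71}{Y}$
$z = \frac{32163953}{14926688}$ ($z = - \frac{6045}{12607} + \frac{\left(-1\right) 148 + \frac{71}{148}}{-56} = \left(-6045\right) \frac{1}{12607} + \left(-148 + 71 \cdot \frac{1}{148}\right) \left(- \frac{1}{56}\right) = - \frac{6045}{12607} + \left(-148 + \frac{71}{148}\right) \left(- \frac{1}{56}\right) = - \frac{6045}{12607} - - \frac{3119}{1184} = - \frac{6045}{12607} + \frac{3119}{1184} = \frac{32163953}{14926688} \approx 2.1548$)
$v{\left(T \right)} = \left(-99 + T\right) \left(138 + T\right)$
$z + v{\left(P \right)} = \frac{32163953}{14926688} + \left(-13662 + 98^{2} + 39 \cdot 98\right) = \frac{32163953}{14926688} + \left(-13662 + 9604 + 3822\right) = \frac{32163953}{14926688} - 236 = - \frac{3490534415}{14926688}$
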